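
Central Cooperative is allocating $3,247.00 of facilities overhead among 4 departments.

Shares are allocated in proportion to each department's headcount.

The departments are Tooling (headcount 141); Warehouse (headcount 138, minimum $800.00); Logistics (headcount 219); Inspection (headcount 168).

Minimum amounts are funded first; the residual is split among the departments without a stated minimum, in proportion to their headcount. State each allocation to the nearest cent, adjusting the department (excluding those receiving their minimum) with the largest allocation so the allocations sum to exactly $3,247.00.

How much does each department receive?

Guaranteed amounts: Warehouse $800.00. Balance $2,447.00.
Balance split over remaining headcount 528: Tooling 653.4602 → $653.46; Logistics 1,014.9489 → $1,014.95; Inspection 778.5909 → $778.59.

Tooling: $653.46 · Warehouse: $800.00 · Logistics: $1,014.95 · Inspection: $778.59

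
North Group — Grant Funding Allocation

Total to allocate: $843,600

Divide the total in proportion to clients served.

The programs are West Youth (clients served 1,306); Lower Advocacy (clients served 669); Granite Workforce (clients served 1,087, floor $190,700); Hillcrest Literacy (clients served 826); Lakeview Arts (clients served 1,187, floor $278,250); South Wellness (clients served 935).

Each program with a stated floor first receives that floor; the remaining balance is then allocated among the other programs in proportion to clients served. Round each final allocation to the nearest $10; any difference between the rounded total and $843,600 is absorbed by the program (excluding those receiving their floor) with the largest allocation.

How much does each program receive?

West Youth: $130,970; Lower Advocacy: $67,090; Granite Workforce: $190,700; Hillcrest Literacy: $82,830; Lakeview Arts: $278,250; South Wellness: $93,760

Minimums first: Granite Workforce $190,700; Lakeview Arts $278,250. Residual $374,650.
Residual split over remaining clients served 3,736: West Youth 130,967.05 → $130,970; Lower Advocacy 67,088.02 → $67,090; Hillcrest Literacy 82,832.15 → $82,830; South Wellness 93,762.78 → $93,760.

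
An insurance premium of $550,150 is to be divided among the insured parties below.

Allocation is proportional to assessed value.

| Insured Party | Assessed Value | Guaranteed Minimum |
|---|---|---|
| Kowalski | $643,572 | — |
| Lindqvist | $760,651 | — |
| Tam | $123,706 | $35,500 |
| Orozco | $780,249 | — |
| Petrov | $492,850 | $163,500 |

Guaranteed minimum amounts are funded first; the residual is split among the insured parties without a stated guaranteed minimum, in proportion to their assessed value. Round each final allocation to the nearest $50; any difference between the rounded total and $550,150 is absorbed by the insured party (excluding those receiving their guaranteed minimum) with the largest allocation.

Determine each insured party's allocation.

Kowalski: $103,450; Lindqvist: $122,250; Tam: $35,500; Orozco: $125,450; Petrov: $163,500

Minimums first: Tam $35,500; Petrov $163,500. Residual $351,150.
Residual split over remaining assessed value 2,184,472: Kowalski 103,453.06 → $103,450; Lindqvist 122,273.30 → $122,250; Orozco 125,423.64 → $125,400.
Rounding difference +$50 applied to Orozco → $125,450.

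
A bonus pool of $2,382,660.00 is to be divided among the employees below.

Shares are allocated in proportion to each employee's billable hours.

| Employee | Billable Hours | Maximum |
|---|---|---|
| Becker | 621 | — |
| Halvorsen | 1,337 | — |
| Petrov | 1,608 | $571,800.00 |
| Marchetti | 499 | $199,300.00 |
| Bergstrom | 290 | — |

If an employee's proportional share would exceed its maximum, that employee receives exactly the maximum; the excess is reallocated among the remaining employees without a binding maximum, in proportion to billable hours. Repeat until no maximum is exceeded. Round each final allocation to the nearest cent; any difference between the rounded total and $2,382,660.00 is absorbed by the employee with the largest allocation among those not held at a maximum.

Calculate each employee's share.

Becker: $445,186.28 | Halvorsen: $958,476.74 | Petrov: $571,800.00 | Marchetti: $199,300.00 | Bergstrom: $207,896.98

Billable hours total: 4,355.
Pro-rata shares before constraints: Becker 339,754.7325; Halvorsen 731,484.8266; Petrov 879,751.3846; Marchetti 273,007.4259; Bergstrom 158,661.6303.
Held at cap: Petrov ($571,800.00), Marchetti ($199,300.00); remaining pool $1,611,560.00 reallocated over remaining billable hours 2,248.
Redistributed shares: Becker 445,186.2811 → $445,186.28; Halvorsen 958,476.7438 → $958,476.74; Bergstrom 207,896.9751 → $207,896.98.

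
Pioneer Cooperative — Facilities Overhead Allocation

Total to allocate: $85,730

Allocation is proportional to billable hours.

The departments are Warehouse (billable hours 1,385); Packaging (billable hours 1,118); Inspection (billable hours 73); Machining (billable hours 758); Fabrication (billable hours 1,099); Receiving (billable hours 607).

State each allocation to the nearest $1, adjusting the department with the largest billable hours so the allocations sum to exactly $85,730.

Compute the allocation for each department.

Combined billable hours = 5,040.
Proportional shares: Warehouse 1,385/5,040 × $85,730 = 23,558.74; Packaging 1,118/5,040 × $85,730 = 19,017.09; Inspection 73/5,040 × $85,730 = 1,241.72; Machining 758/5,040 × $85,730 = 12,893.52; Fabrication 1,099/5,040 × $85,730 = 18,693.90; Receiving 607/5,040 × $85,730 = 10,325.02.
Rounded to nearest $1: Warehouse $23,559; Packaging $19,017; Inspection $1,242; Machining $12,894; Fabrication $18,694; Receiving $10,325. Sum = $85,731.
Difference $85,730 − $85,731 = −$1 applied to largest billable hours (Warehouse): Warehouse becomes $23,558.

Warehouse: $23,558 · Packaging: $19,017 · Inspection: $1,242 · Machining: $12,894 · Fabrication: $18,694 · Receiving: $10,325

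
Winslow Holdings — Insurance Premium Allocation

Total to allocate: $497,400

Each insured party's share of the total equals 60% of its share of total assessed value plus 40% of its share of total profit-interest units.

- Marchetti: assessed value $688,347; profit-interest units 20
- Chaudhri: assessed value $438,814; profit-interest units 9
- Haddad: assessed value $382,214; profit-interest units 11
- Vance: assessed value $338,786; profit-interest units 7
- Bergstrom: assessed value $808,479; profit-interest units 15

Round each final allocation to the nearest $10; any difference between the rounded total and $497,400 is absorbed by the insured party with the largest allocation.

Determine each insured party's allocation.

Totals — assessed value 2,656,640, profit-interest units 62.
Composite weights (60% assessed value + 40% profit-interest units): Marchetti 0.2845; Chaudhri 0.1572; Haddad 0.1573; Vance 0.1217; Bergstrom 0.2794.
Raw shares: Marchetti 141,507.75; Chaudhri 78,176.51; Haddad 78,236.28; Vance 60,521.56; Bergstrom 138,957.90.
After rounding ($10): Marchetti $141,510; Chaudhri $78,180; Haddad $78,240; Vance $60,520; Bergstrom $138,960. Sum = $497,410.
Difference $497,400 − $497,410 = −$10 applied to largest allocation (Marchetti): Marchetti becomes $141,500.

Marchetti: $141,500 | Chaudhri: $78,180 | Haddad: $78,240 | Vance: $60,520 | Bergstrom: $138,960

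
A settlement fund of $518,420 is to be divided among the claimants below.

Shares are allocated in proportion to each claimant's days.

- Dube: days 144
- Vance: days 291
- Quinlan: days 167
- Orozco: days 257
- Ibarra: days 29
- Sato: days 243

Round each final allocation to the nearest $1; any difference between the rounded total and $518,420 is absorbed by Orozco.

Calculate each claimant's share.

Dube: $66,006 | Vance: $133,387 | Quinlan: $76,548 | Orozco: $117,801 | Ibarra: $13,293 | Sato: $111,385

Days total: 1,131.
Raw shares: Dube 144/1,131 × $518,420 = 66,005.73; Vance 291/1,131 × $518,420 = 133,386.58; Quinlan 167/1,131 × $518,420 = 76,548.31; Orozco 257/1,131 × $518,420 = 117,801.89; Ibarra 29/1,131 × $518,420 = 13,292.82; Sato 243/1,131 × $518,420 = 111,384.67.
Rounded to nearest $1: Dube $66,006; Vance $133,387; Quinlan $76,548; Orozco $117,802; Ibarra $13,293; Sato $111,385. Sum = $518,421.
Difference $518,420 − $518,421 = −$1 applied to Orozco: Orozco becomes $117,801.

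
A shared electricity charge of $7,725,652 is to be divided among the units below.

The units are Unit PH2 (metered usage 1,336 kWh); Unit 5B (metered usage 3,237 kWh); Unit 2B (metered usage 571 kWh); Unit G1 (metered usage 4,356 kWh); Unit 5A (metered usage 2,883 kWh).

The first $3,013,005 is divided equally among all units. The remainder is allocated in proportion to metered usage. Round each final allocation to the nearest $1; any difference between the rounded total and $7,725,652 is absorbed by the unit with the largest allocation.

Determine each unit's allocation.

Unit PH2: $1,111,048 | Unit 5B: $1,834,519 | Unit 2B: $819,909 | Unit G1: $2,260,380 | Unit 5A: $1,699,796

$3,013,005 shared equally gives $602,601 per unit.
Remainder $4,712,647 by metered usage (total 12,383): Unit PH2 508,446.77 → $508,447; Unit 5B 1,231,917.82 → $1,231,918; Unit 2B 217,307.72 → $217,308; Unit G1 1,657,780.05 → $1,657,780; Unit 5A 1,097,194.65 → $1,097,195.
Rounding difference −$1 on remainder applied to Unit G1.
Totals: Unit PH2 $602,601 + $508,447 = $1,111,048; Unit 5B $602,601 + $1,231,918 = $1,834,519; Unit 2B $602,601 + $217,308 = $819,909; Unit G1 $602,601 + $1,657,779 = $2,260,380; Unit 5A $602,601 + $1,097,195 = $1,699,796.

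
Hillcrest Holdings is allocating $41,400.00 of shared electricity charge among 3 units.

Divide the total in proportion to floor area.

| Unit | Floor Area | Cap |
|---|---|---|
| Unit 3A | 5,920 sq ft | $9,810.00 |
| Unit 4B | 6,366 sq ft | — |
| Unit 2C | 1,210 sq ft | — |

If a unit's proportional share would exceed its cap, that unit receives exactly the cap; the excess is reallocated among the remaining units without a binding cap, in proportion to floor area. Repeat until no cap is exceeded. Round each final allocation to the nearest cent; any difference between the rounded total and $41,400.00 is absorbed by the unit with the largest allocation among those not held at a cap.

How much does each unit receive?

Floor area total: 13,496.
Unconstrained shares: Unit 3A 18,160.0474; Unit 4B 19,528.1861; Unit 2C 3,711.7664.
Cap binds for Unit 3A ($9,810.00); residual $31,590.00 reallocated over remaining floor area 7,576.
Redistributed shares: Unit 4B 26,544.6067 → $26,544.61; Unit 2C 5,045.3933 → $5,045.39.

Unit 3A: $9,810.00; Unit 4B: $26,544.61; Unit 2C: $5,045.39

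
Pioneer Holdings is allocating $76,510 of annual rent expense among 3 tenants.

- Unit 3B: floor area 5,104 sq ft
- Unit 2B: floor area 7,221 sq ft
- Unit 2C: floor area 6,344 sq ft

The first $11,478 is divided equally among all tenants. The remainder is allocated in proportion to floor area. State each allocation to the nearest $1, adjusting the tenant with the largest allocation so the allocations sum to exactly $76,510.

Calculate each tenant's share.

Equal tier: $11,478 ÷ 3 = $3,826 apiece.
Remainder $65,032 by floor area (total 18,669): Unit 3B 17,779.38 → $17,779; Unit 2B 25,153.79 → $25,154; Unit 2C 22,098.83 → $22,099.
Totals: Unit 3B $3,826 + $17,779 = $21,605; Unit 2B $3,826 + $25,154 = $28,980; Unit 2C $3,826 + $22,099 = $25,925.

Unit 3B: $21,605 · Unit 2B: $28,980 · Unit 2C: $25,925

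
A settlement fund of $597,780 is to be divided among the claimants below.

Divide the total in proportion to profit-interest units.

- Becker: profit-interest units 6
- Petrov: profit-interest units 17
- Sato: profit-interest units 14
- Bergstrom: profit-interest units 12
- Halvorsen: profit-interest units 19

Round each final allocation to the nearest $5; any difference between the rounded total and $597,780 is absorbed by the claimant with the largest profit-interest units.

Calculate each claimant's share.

Becker: $52,745; Petrov: $149,445; Sato: $123,070; Bergstrom: $105,490; Halvorsen: $167,030

Combined profit-interest units = 68.
Unrounded shares: Becker 6/68 × $597,780 = 52,745.29; Petrov 17/68 × $597,780 = 149,445.00; Sato 14/68 × $597,780 = 123,072.35; Bergstrom 12/68 × $597,780 = 105,490.59; Halvorsen 19/68 × $597,780 = 167,026.76.
After rounding ($5): Becker $52,745; Petrov $149,445; Sato $123,070; Bergstrom $105,490; Halvorsen $167,025. Sum = $597,775.
Difference $597,780 − $597,775 = +$5 applied to largest profit-interest units (Halvorsen): Halvorsen becomes $167,030.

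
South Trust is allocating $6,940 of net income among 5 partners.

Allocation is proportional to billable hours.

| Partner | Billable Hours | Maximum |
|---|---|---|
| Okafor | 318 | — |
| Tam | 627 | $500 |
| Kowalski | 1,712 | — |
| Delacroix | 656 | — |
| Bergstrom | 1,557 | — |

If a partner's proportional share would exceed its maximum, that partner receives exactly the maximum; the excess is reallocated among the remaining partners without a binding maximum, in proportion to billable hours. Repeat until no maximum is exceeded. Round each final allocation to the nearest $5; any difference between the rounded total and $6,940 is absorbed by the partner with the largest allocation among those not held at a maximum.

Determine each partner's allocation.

Okafor: $485 · Tam: $500 · Kowalski: $2,595 · Delacroix: $995 · Bergstrom: $2,365

Combined billable hours = 4,870.
Unconstrained shares: Okafor 453.17; Tam 893.51; Kowalski 2,439.69; Delacroix 934.83; Bergstrom 2,218.80.
Held at cap: Tam ($500); residual $6,440 reallocated over remaining billable hours 4,243.
Remaining shares: Okafor 482.66 → $485; Kowalski 2,598.46 → $2,600; Delacroix 995.67 → $995; Bergstrom 2,363.21 → $2,365.
Rounding difference −$5 applied to Kowalski → $2,595.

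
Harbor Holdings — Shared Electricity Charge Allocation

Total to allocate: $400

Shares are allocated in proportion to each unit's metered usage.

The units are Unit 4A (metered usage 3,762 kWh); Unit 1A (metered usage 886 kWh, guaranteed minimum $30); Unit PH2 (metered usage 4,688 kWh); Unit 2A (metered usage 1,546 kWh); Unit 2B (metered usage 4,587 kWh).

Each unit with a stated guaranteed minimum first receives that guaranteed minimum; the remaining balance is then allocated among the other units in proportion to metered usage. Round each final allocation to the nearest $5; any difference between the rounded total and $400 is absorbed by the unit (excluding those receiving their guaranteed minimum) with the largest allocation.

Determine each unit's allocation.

Minimums first: Unit 1A $30. Residual $370.
Residual split over remaining metered usage 14,583: Unit 4A 95.45 → $95; Unit PH2 118.94 → $120; Unit 2A 39.23 → $40; Unit 2B 116.38 → $115.

Unit 4A: $95 · Unit 1A: $30 · Unit PH2: $120 · Unit 2A: $40 · Unit 2B: $115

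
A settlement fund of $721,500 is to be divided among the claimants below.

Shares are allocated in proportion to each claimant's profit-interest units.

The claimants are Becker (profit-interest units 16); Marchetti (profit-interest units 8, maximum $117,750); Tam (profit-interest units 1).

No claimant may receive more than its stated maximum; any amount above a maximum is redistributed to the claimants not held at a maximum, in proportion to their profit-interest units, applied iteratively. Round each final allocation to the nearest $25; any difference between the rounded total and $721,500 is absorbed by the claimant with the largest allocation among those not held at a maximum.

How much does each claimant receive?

Becker: $568,225 · Marchetti: $117,750 · Tam: $35,525

Total profit-interest units = 25.
Unconstrained shares: Becker 461,760.00; Marchetti 230,880.00; Tam 28,860.00.
Capped: Marchetti ($117,750); remaining pool $603,750 reallocated over remaining profit-interest units 17.
Redistributed shares: Becker 568,235.29 → $568,225; Tam 35,514.71 → $35,525.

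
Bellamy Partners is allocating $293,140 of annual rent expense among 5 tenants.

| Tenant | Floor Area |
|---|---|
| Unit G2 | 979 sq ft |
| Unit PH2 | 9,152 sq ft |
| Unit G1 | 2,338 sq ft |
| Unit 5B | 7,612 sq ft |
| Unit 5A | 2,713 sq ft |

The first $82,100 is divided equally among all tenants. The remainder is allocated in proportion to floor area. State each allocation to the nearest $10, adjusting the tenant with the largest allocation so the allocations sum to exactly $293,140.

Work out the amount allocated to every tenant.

Unit G2: $25,480 | Unit PH2: $101,150 | Unit G1: $38,070 | Unit 5B: $86,900 | Unit 5A: $41,540

$82,100 shared equally gives $16,420 per tenant.
Remainder $211,040 by floor area (total 22,794): Unit G2 9,064.15 → $9,060; Unit PH2 84,734.50 → $84,730; Unit G1 21,646.55 → $21,650; Unit 5B 70,476.29 → $70,480; Unit 5A 25,118.52 → $25,120.
Totals: Unit G2 $16,420 + $9,060 = $25,480; Unit PH2 $16,420 + $84,730 = $101,150; Unit G1 $16,420 + $21,650 = $38,070; Unit 5B $16,420 + $70,480 = $86,900; Unit 5A $16,420 + $25,120 = $41,540.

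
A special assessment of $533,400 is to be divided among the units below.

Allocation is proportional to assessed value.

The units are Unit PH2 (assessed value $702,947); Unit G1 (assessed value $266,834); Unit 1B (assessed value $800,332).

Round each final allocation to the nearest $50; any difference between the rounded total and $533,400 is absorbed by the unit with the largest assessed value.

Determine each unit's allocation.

Assessed value total: 1,770,113.
Proportional shares: Unit PH2 702,947/1,770,113 × $533,400 = 211,823.73; Unit G1 266,834/1,770,113 × $533,400 = 80,406.88; Unit 1B 800,332/1,770,113 × $533,400 = 241,169.40.
After rounding ($50): Unit PH2 $211,800; Unit G1 $80,400; Unit 1B $241,150. Sum = $533,350.
Difference $533,400 − $533,350 = +$50 applied to largest assessed value (Unit 1B): Unit 1B becomes $241,200.

Unit PH2: $211,800 · Unit G1: $80,400 · Unit 1B: $241,200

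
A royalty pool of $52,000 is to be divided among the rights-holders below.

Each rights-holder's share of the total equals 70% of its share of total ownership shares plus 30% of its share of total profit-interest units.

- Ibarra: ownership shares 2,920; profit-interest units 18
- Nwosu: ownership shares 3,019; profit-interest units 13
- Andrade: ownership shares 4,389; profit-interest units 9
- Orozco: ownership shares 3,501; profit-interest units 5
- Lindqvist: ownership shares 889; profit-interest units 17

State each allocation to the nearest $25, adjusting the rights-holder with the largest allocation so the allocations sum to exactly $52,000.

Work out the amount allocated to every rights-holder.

Totals — ownership shares 14,718, profit-interest units 62.
Combined weights (70% ownership shares + 30% profit-interest units): Ibarra 0.2260; Nwosu 0.2065; Andrade 0.2523; Orozco 0.1907; Lindqvist 0.1245.
Raw shares: Ibarra 11,750.67; Nwosu 10,737.44; Andrade 13,119.22; Orozco 9,916.61; Lindqvist 6,476.06.
After rounding ($25): Ibarra $11,750; Nwosu $10,725; Andrade $13,125; Orozco $9,925; Lindqvist $6,475. Sum = $52,000.
No rounding difference to absorb.

Ibarra: $11,750 · Nwosu: $10,725 · Andrade: $13,125 · Orozco: $9,925 · Lindqvist: $6,475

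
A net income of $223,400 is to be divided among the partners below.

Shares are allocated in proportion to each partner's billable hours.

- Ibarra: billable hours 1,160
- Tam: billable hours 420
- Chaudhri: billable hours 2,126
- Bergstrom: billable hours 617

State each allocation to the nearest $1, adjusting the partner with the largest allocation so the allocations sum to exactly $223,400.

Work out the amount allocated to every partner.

Ibarra: $59,945; Tam: $21,704; Chaudhri: $109,866; Bergstrom: $31,885

Total billable hours = 4,323.
Proportional shares: Ibarra 1,160/4,323 × $223,400 = 59,945.41; Tam 420/4,323 × $223,400 = 21,704.37; Chaudhri 2,126/4,323 × $223,400 = 109,865.46; Bergstrom 617/4,323 × $223,400 = 31,884.76.
At nearest $1: Ibarra $59,945; Tam $21,704; Chaudhri $109,865; Bergstrom $31,885. Sum = $223,399.
Difference $223,400 − $223,399 = +$1 applied to largest allocation (Chaudhri): Chaudhri becomes $109,866.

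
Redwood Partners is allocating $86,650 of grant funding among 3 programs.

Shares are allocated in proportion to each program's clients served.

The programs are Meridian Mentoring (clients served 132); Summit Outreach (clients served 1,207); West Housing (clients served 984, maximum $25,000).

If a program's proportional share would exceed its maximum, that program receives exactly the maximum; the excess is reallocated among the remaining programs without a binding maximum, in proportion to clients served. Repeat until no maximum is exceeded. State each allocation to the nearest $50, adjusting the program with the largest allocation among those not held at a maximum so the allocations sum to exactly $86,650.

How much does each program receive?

Sum of clients served: 2,323.
Unconstrained shares: Meridian Mentoring 4,923.72; Summit Outreach 45,022.19; West Housing 36,704.09.
Held at cap: West Housing ($25,000); remaining pool $61,650 reallocated over remaining clients served 1,339.
Remaining shares: Meridian Mentoring 6,077.52 → $6,100; Summit Outreach 55,572.48 → $55,550.

Meridian Mentoring: $6,100 · Summit Outreach: $55,550 · West Housing: $25,000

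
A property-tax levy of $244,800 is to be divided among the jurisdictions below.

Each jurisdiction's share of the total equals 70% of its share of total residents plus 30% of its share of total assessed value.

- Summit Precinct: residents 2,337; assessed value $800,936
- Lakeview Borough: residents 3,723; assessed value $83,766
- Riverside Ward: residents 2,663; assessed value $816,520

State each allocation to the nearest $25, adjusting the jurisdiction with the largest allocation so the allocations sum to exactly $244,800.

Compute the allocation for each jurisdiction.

Residents total 8,723; assessed value total 1,701,222.
Composite weights (70% residents + 30% assessed value): Summit Precinct 0.3288; Lakeview Borough 0.3135; Riverside Ward 0.3577.
Pro-rata amounts: Summit Precinct 80,485.05; Lakeview Borough 76,753.00; Riverside Ward 87,561.94.
Rounded to nearest $25: Summit Precinct $80,475; Lakeview Borough $76,750; Riverside Ward $87,550. Sum = $244,775.
Difference $244,800 − $244,775 = +$25 applied to largest allocation (Riverside Ward): Riverside Ward becomes $87,575.

Summit Precinct: $80,475 · Lakeview Borough: $76,750 · Riverside Ward: $87,575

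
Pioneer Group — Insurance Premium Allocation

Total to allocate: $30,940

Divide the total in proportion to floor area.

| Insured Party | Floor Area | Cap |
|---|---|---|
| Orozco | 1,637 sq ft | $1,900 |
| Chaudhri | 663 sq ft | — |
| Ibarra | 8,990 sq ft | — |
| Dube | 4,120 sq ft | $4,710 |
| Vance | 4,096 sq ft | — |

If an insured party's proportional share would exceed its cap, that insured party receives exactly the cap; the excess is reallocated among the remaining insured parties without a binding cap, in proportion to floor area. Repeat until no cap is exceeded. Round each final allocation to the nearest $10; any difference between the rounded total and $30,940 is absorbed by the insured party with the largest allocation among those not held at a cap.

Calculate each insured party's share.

Combined floor area = 19,506.
Proportional shares (ignoring caps): Orozco 2,596.57; Chaudhri 1,051.64; Ibarra 14,259.75; Dube 6,535.06; Vance 6,496.99.
Capped: Orozco ($1,900), Dube ($4,710); remaining pool $24,330 reallocated over remaining floor area 13,749.
Remaining shares: Chaudhri 1,173.23 → $1,170; Ibarra 15,908.55 → $15,910; Vance 7,248.21 → $7,250.

Orozco: $1,900; Chaudhri: $1,170; Ibarra: $15,910; Dube: $4,710; Vance: $7,250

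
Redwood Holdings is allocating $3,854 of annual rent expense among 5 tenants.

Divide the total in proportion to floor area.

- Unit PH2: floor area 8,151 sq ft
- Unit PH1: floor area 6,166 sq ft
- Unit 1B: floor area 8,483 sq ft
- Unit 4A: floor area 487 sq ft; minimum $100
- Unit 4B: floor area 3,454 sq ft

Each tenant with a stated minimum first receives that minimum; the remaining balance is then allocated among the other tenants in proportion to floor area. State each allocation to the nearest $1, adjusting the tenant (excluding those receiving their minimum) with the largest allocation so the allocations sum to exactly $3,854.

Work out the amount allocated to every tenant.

Guaranteed amounts: Unit 4A $100. Residual $3,754.
Residual split over remaining floor area 26,254: Unit PH2 1,165.49 → $1,165; Unit PH1 881.66 → $882; Unit 1B 1,212.96 → $1,213; Unit 4B 493.88 → $494.

Unit PH2: $1,165 · Unit PH1: $882 · Unit 1B: $1,213 · Unit 4A: $100 · Unit 4B: $494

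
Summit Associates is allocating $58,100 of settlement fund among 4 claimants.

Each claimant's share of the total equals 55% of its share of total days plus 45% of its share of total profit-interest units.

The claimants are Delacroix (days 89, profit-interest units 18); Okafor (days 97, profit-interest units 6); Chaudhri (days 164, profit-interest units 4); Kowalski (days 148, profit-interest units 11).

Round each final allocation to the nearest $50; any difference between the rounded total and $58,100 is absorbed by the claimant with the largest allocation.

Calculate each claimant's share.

Days total 498; profit-interest units total 39.
Combined weights (55% days + 45% profit-interest units): Delacroix 0.3060; Okafor 0.1764; Chaudhri 0.2273; Kowalski 0.2904.
Pro-rata amounts: Delacroix 17,777.76; Okafor 10,246.47; Chaudhri 13,204.87; Kowalski 16,870.90.
At nearest $50: Delacroix $17,800; Okafor $10,250; Chaudhri $13,200; Kowalski $16,850. Sum = $58,100.
No rounding difference to absorb.

Delacroix: $17,800 · Okafor: $10,250 · Chaudhri: $13,200 · Kowalski: $16,850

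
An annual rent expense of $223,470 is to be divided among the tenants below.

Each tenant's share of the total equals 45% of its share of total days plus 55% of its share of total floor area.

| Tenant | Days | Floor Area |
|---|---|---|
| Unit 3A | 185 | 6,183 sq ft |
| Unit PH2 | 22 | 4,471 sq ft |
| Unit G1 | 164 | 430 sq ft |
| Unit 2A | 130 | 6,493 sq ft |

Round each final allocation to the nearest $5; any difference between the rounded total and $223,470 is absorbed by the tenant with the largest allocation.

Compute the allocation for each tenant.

Unit 3A: $80,370 · Unit PH2: $35,680 · Unit G1: $35,925 · Unit 2A: $71,495

Totals — days 501, floor area 17,577.
Combined weights (45% days + 55% floor area): Unit 3A 0.3596; Unit PH2 0.1597; Unit G1 0.1608; Unit 2A 0.3199.
Proportional shares: Unit 3A 80,368.58; Unit PH2 35,679.68; Unit G1 35,925.14; Unit 2A 71,496.60.
Rounded to nearest $5: Unit 3A $80,370; Unit PH2 $35,680; Unit G1 $35,925; Unit 2A $71,495. Sum = $223,470.
Rounded total matches; no reconciliation needed.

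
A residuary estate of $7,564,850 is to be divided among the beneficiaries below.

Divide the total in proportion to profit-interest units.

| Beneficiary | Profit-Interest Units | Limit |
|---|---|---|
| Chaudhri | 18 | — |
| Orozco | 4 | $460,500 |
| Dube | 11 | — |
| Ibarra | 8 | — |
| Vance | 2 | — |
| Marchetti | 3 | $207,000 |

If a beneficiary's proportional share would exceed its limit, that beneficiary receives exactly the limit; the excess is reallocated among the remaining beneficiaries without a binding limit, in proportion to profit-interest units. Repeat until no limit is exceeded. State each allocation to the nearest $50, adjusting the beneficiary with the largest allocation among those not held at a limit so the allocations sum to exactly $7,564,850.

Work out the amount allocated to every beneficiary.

Sum of profit-interest units: 46.
Unconstrained shares: Chaudhri 2,960,158.70; Orozco 657,813.04; Dube 1,808,985.87; Ibarra 1,315,626.09; Vance 328,906.52; Marchetti 493,359.78.
Held at cap: Orozco ($460,500), Marchetti ($207,000); balance $6,897,350 reallocated over remaining profit-interest units 39.
Remaining shares: Chaudhri 3,183,392.31 → $3,183,400; Dube 1,945,406.41 → $1,945,400; Ibarra 1,414,841.03 → $1,414,850; Vance 353,710.26 → $353,700.

Chaudhri: $3,183,400; Orozco: $460,500; Dube: $1,945,400; Ibarra: $1,414,850; Vance: $353,700; Marchetti: $207,000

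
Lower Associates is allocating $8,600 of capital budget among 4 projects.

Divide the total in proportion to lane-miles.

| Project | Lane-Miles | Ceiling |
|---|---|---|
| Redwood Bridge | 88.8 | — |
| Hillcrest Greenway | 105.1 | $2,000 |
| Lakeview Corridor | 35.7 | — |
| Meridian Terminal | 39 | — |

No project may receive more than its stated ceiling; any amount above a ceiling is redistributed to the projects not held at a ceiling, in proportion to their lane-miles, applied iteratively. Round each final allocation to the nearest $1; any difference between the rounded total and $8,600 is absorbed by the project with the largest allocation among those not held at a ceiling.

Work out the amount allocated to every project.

Redwood Bridge: $3,585 | Hillcrest Greenway: $2,000 | Lakeview Corridor: $1,441 | Meridian Terminal: $1,574

Total lane-miles = 268.6.
Unconstrained shares: Redwood Bridge 2,843.19; Hillcrest Greenway 3,365.08; Lakeview Corridor 1,143.04; Meridian Terminal 1,248.70.
Capped: Hillcrest Greenway ($2,000); residual $6,600 reallocated over remaining lane-miles 163.5.
Redistributed shares: Redwood Bridge 3,584.59 → $3,585; Lakeview Corridor 1,441.10 → $1,441; Meridian Terminal 1,574.31 → $1,574.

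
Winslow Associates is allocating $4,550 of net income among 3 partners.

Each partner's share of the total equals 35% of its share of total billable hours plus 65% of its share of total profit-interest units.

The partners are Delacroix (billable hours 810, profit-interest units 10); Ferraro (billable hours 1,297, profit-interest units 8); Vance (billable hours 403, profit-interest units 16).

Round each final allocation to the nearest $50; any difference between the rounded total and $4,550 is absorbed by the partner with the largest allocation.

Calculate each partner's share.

Billable hours total 2,510; profit-interest units total 34.
Composite weights (35% billable hours + 65% profit-interest units): Delacroix 0.3041; Ferraro 0.3338; Vance 0.3621.
Raw shares: Delacroix 1,383.77; Ferraro 1,518.78; Vance 1,647.45.
At nearest $50: Delacroix $1,400; Ferraro $1,500; Vance $1,650. Sum = $4,550.
Sum already equals the total — no adjustment.

Delacroix: $1,400 | Ferraro: $1,500 | Vance: $1,650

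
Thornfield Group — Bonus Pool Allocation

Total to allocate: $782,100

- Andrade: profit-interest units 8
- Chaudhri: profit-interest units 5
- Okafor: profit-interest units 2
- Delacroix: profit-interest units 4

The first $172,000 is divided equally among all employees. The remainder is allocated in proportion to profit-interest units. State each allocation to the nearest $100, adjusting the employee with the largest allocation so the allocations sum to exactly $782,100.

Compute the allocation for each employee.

$172,000 shared equally gives $43,000 per employee.
Remainder $610,100 by profit-interest units (total 19): Andrade 256,884.21 → $256,900; Chaudhri 160,552.63 → $160,600; Okafor 64,221.05 → $64,200; Delacroix 128,442.11 → $128,400.
Totals: Andrade $43,000 + $256,900 = $299,900; Chaudhri $43,000 + $160,600 = $203,600; Okafor $43,000 + $64,200 = $107,200; Delacroix $43,000 + $128,400 = $171,400.

Andrade: $299,900 | Chaudhri: $203,600 | Okafor: $107,200 | Delacroix: $171,400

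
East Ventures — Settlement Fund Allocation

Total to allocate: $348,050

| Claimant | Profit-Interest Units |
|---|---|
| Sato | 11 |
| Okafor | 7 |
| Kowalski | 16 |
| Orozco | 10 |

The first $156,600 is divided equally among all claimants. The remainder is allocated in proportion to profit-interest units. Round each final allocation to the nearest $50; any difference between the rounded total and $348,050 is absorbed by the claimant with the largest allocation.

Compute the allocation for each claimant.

First tranche $156,600 split equally: $39,150 each.
Remainder $191,450 by profit-interest units (total 44): Sato 47,862.50 → $47,850; Okafor 30,457.95 → $30,450; Kowalski 69,618.18 → $69,600; Orozco 43,511.36 → $43,500.
Rounding difference +$50 on remainder applied to Kowalski.
Totals: Sato $39,150 + $47,850 = $87,000; Okafor $39,150 + $30,450 = $69,600; Kowalski $39,150 + $69,650 = $108,800; Orozco $39,150 + $43,500 = $82,650.

Sato: $87,000; Okafor: $69,600; Kowalski: $108,800; Orozco: $82,650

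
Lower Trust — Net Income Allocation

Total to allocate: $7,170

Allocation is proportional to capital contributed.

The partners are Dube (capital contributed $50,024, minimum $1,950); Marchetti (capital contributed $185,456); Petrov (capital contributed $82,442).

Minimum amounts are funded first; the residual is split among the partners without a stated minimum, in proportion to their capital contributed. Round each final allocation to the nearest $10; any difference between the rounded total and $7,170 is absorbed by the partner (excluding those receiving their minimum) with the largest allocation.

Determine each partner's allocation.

Dube: $1,950; Marchetti: $3,610; Petrov: $1,610

Guaranteed amounts: Dube $1,950. Remaining pool $5,220.
Remaining pool split over remaining capital contributed 267,898: Marchetti 3,613.62 → $3,610; Petrov 1,606.38 → $1,610.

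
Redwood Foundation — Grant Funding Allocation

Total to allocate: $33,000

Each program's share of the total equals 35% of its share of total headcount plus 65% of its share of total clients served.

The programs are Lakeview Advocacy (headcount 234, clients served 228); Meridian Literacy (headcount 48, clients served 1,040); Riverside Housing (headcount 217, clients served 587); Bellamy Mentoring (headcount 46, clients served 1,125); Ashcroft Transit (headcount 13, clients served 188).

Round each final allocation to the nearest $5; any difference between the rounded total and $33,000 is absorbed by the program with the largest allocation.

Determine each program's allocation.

Headcount total 558; clients served total 3,168.
Composite weights (35% headcount + 65% clients served): Lakeview Advocacy 0.1936; Meridian Literacy 0.2435; Riverside Housing 0.2565; Bellamy Mentoring 0.2597; Ashcroft Transit 0.0467.
Pro-rata amounts: Lakeview Advocacy 6,387.30; Meridian Literacy 8,035.22; Riverside Housing 8,466.15; Bellamy Mentoring 8,569.34; Ashcroft Transit 1,542.00.
After rounding ($5): Lakeview Advocacy $6,385; Meridian Literacy $8,035; Riverside Housing $8,465; Bellamy Mentoring $8,570; Ashcroft Transit $1,540. Sum = $32,995.
Difference $33,000 − $32,995 = +$5 applied to largest allocation (Bellamy Mentoring): Bellamy Mentoring becomes $8,575.

Lakeview Advocacy: $6,385 | Meridian Literacy: $8,035 | Riverside Housing: $8,465 | Bellamy Mentoring: $8,575 | Ashcroft Transit: $1,540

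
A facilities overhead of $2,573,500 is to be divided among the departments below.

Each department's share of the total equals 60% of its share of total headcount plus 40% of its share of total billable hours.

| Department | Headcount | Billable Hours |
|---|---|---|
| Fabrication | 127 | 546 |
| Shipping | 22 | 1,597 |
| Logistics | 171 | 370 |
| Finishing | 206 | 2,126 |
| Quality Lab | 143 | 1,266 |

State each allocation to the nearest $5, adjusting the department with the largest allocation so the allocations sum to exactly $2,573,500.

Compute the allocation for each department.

Fabrication: $388,310 | Shipping: $329,180 | Logistics: $459,180 | Finishing: $846,080 | Quality Lab: $550,750

Totals — headcount 669, billable hours 5,905.
Composite weights (60% headcount + 40% billable hours): Fabrication 0.1509; Shipping 0.1279; Logistics 0.1784; Finishing 0.3288; Quality Lab 0.2140.
Raw shares: Fabrication 388,307.57; Shipping 329,177.54; Logistics 459,181.20; Finishing 846,081.65; Quality Lab 550,752.04.
At nearest $5: Fabrication $388,310; Shipping $329,180; Logistics $459,180; Finishing $846,080; Quality Lab $550,750. Sum = $2,573,500.
No rounding difference to absorb.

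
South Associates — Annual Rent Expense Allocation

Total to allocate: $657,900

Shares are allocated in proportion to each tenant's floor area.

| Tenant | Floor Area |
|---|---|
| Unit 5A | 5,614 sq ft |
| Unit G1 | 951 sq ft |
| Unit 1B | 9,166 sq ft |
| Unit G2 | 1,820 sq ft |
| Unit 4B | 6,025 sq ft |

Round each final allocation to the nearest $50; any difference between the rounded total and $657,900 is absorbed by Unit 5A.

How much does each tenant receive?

Unit 5A: $156,600 | Unit G1: $26,550 | Unit 1B: $255,800 | Unit G2: $50,800 | Unit 4B: $168,150

Total floor area = 23,576.
Raw shares: Unit 5A 5,614/23,576 × $657,900 = 156,661.46; Unit G1 951/23,576 × $657,900 = 26,538.13; Unit 1B 9,166/23,576 × $657,900 = 255,781.79; Unit G2 1,820/23,576 × $657,900 = 50,788.00; Unit 4B 6,025/23,576 × $657,900 = 168,130.62.
After rounding ($50): Unit 5A $156,650; Unit G1 $26,550; Unit 1B $255,800; Unit G2 $50,800; Unit 4B $168,150. Sum = $657,950.
Difference $657,900 − $657,950 = −$50 applied to Unit 5A: Unit 5A becomes $156,600.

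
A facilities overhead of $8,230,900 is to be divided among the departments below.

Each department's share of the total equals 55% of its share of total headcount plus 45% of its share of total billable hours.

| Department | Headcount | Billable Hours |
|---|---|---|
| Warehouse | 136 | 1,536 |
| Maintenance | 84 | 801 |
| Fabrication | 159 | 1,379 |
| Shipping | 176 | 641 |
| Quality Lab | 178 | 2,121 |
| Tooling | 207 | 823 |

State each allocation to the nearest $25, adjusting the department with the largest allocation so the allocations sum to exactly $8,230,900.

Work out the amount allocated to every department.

Warehouse: $1,434,200 · Maintenance: $810,900 · Fabrication: $1,465,325 · Shipping: $1,172,800 · Quality Lab: $1,933,250 · Tooling: $1,414,425

Totals — headcount 940, billable hours 7,301.
Composite weights (55% headcount + 45% billable hours): Warehouse 0.1742; Maintenance 0.0985; Fabrication 0.1780; Shipping 0.1425; Quality Lab 0.2349; Tooling 0.1718.
Pro-rata amounts: Warehouse 1,434,204.95; Maintenance 810,899.09; Fabrication 1,465,323.43; Shipping 1,172,796.33; Quality Lab 1,933,254.07; Tooling 1,414,422.13.
After rounding ($25): Warehouse $1,434,200; Maintenance $810,900; Fabrication $1,465,325; Shipping $1,172,800; Quality Lab $1,933,250; Tooling $1,414,425. Sum = $8,230,900.
Sum already equals the total — no adjustment.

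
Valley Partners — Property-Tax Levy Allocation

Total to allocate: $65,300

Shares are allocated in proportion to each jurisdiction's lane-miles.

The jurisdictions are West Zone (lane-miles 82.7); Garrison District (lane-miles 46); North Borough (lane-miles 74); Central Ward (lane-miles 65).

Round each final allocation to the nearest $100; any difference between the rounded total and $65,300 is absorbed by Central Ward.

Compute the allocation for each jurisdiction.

Total lane-miles = 267.7.
Raw shares: West Zone 82.7/267.7 × $65,300 = 20,172.99; Garrison District 46/267.7 × $65,300 = 11,220.77; North Borough 74/267.7 × $65,300 = 18,050.80; Central Ward 65/267.7 × $65,300 = 15,855.44.
At nearest $100: West Zone $20,200; Garrison District $11,200; North Borough $18,100; Central Ward $15,900. Sum = $65,400.
Difference $65,300 − $65,400 = −$100 applied to Central Ward: Central Ward becomes $15,800.

West Zone: $20,200 · Garrison District: $11,200 · North Borough: $18,100 · Central Ward: $15,800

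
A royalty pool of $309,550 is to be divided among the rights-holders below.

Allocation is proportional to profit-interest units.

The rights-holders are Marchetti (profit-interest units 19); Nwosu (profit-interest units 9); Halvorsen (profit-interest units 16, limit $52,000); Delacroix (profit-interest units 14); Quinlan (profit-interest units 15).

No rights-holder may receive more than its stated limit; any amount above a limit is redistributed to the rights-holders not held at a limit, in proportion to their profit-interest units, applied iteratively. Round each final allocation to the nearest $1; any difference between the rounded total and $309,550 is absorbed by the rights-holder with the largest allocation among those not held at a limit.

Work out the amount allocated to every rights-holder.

Marchetti: $85,850 · Nwosu: $40,666 · Halvorsen: $52,000 · Delacroix: $63,258 · Quinlan: $67,776

Combined profit-interest units = 73.
Proportional shares (ignoring caps): Marchetti 80,567.81; Nwosu 38,163.70; Halvorsen 67,846.58; Delacroix 59,365.75; Quinlan 63,606.16.
Capped: Halvorsen ($52,000); balance $257,550 reallocated over remaining profit-interest units 57.
Redistributed shares: Marchetti 85,850.00 → $85,850; Nwosu 40,665.79 → $40,666; Delacroix 63,257.89 → $63,258; Quinlan 67,776.32 → $67,776.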